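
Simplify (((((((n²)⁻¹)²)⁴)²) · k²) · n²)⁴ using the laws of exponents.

k⁸n⁻¹²⁰

(((((((n²)⁻¹)²)⁴)²) · k²) · n²)⁴
= (((((((n²)⁻¹)²)⁴)²) · k²)⁴) · ((n²)⁴)    [power of a product]
= (((((((n²)⁻¹)²)⁴)²)⁴) · ((k²)⁴)) · ((n²)⁴)    [power of a product]
= ((((((n²)⁻¹)²)⁴)⁸) · ((k²)⁴)) · ((n²)⁴)    [power of a power]
= (((((n²)⁻¹)²)³²) · ((k²)⁴)) · ((n²)⁴)    [power of a power]
= ((((n²)⁻¹)⁶⁴) · ((k²)⁴)) · ((n²)⁴)    [power of a power]
= (((n²)⁻⁶⁴) · ((k²)⁴)) · ((n²)⁴)    [power of a power]
= (n⁻¹²⁸ · ((k²)⁴)) · ((n²)⁴)    [power of a power]
= (n⁻¹²⁸ · k⁸) · ((n²)⁴)    [power of a power]
= (n⁻¹²⁸ · k⁸) · n⁸    [power of a power]
= k⁸n⁻¹²⁰    [product of powers]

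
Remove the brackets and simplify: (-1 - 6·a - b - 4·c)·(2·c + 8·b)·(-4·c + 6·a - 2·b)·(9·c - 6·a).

(-1 - 6·a - b - 4·c)·(2·c + 8·b)·(-4·c + 6·a - 2·b)·(9·c - 6·a)
= (-2·c - 8·b - 12·a·c - 48·a·b - 2·b·c - 8·b² - 8·c² - 32·b·c)·(-4·c + 6·a - 2·b)·(9·c - 6·a)    [distributive law]
= (-2·c - 8·b - 12·a·c - 48·a·b - 34·b·c - 8·b² - 8·c²)·(-4·c + 6·a - 2·b)·(9·c - 6·a)    [combine like terms]
= (8·c² - 12·a·c + 4·b·c + 32·b·c - 48·a·b + 16·b² + 48·a·c² - 72·a²·c + 24·a·b·c + 192·a·b·c - 288·a²·b + 96·a·b² + 136·b·c² - 204·a·b·c + 68·b²·c + 32·b²·c - 48·a·b² + 16·b³ + 32·c³ - 48·a·c² + 16·b·c²)·(9·c - 6·a)    [distributive law]
= (8·c² - 12·a·c + 36·b·c - 48·a·b + 16·b² - 72·a²·c + 12·a·b·c - 288·a²·b + 48·a·b² + 152·b·c² + 100·b²·c + 16·b³ + 32·c³)·(9·c - 6·a)    [combine like terms]
= 72·c³ - 48·a·c² - 108·a·c² + 72·a²·c + 324·b·c² - 216·a·b·c - 432·a·b·c + 288·a²·b + 144·b²·c - 96·a·b² - 648·a²·c² + 432·a³·c + 108·a·b·c² - 72·a²·b·c - 2592·a²·b·c + 1728·a³·b + 432·a·b²·c - 288·a²·b² + 1368·b·c³ - 912·a·b·c² + 900·b²·c² - 600·a·b²·c + 144·b³·c - 96·a·b³ + 288·c⁴ - 192·a·c³    [distributive law]
= 72·c³ - 156·a·c² + 72·a²·c + 324·b·c² - 648·a·b·c + 288·a²·b + 144·b²·c - 96·a·b² - 648·a²·c² + 432·a³·c - 804·a·b·c² - 2664·a²·b·c + 1728·a³·b - 168·a·b²·c - 288·a²·b² + 1368·b·c³ + 900·b²·c² + 144·b³·c - 96·a·b³ + 288·c⁴ - 192·a·c³    [combine like terms]

72·c³ - 156·a·c² + 72·a²·c + 324·b·c² - 648·a·b·c + 288·a²·b + 144·b²·c - 96·a·b² - 648·a²·c² + 432·a³·c - 804·a·b·c² - 2664·a²·b·c + 1728·a³·b - 168·a·b²·c - 288·a²·b² + 1368·b·c³ + 900·b²·c² + 144·b³·c - 96·a·b³ + 288·c⁴ - 192·a·c³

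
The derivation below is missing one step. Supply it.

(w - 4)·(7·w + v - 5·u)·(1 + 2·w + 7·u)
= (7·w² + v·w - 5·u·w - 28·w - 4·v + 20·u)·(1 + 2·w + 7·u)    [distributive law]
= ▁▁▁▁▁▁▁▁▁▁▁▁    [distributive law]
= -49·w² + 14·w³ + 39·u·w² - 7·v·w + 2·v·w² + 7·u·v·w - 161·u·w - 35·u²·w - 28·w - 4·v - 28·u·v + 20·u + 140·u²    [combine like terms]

After distributive law, the bracketed line is:

7·w² + 14·w³ + 49·u·w² + v·w + 2·v·w² + 7·u·v·w - 5·u·w - 10·u·w² - 35·u²·w - 28·w - 56·w² - 196·u·w - 4·v - 8·v·w - 28·u·v + 20·u + 40·u·w + 140·u²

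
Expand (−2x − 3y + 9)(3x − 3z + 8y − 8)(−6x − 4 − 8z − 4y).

36x³ − 234x² + 12x²z + 174x²y − 206xz − 48xz² + 122xyz − 648xy + 244xy² + 260x − 696yz − 72yz² + 156y²z − 288y² + 96y³ − 96y + 684z + 216z² + 288

(−2x − 3y + 9)(3x − 3z + 8y − 8)(−6x − 4 − 8z − 4y)
= (−6x² + 6xz − 16xy + 16x − 9xy + 9yz − 24y² + 24y + 27x − 27z + 72y − 72)(−6x − 4 − 8z − 4y)    [distributive law]
= (−6x² + 6xz − 25xy + 43x + 9yz − 24y² + 96y − 27z − 72)(−6x − 4 − 8z − 4y)    [combine like terms]
= 36x³ + 24x² + 48x²z + 24x²y − 36x²z − 24xz − 48xz² − 24xyz + 150x²y + 100xy + 200xyz + 100xy² − 258x² − 172x − 344xz − 172xy − 54xyz − 36yz − 72yz² − 36y²z + 144xy² + 96y² + 192y²z + 96y³ − 576xy − 384y − 768yz − 384y² + 162xz + 108z + 216z² + 108yz + 432x + 288 + 576z + 288y    [distributive law]
= 36x³ − 234x² + 12x²z + 174x²y − 206xz − 48xz² + 122xyz − 648xy + 244xy² + 260x − 696yz − 72yz² + 156y²z − 288y² + 96y³ − 96y + 684z + 216z² + 288    [combine like terms]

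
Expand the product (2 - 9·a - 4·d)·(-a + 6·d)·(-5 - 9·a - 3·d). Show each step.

(2 - 9·a - 4·d)·(-a + 6·d)·(-5 - 9·a - 3·d)
= (-2·a + 12·d + 9·a^2 - 54·a·d + 4·a·d - 24·d^2)·(-5 - 9·a - 3·d)    [distributive law]
= (-2·a + 12·d + 9·a^2 - 50·a·d - 24·d^2)·(-5 - 9·a - 3·d)    [combine like terms]
= 10·a + 18·a^2 + 6·a·d - 60·d - 108·a·d - 36·d^2 - 45·a^2 - 81·a^3 - 27·a^2·d + 250·a·d + 450·a^2·d + 150·a·d^2 + 120·d^2 + 216·a·d^2 + 72·d^3    [distributive law]
= 10·a - 27·a^2 + 148·a·d - 60·d + 84·d^2 - 81·a^3 + 423·a^2·d + 366·a·d^2 + 72·d^3    [combine like terms]

10·a - 27·a^2 + 148·a·d - 60·d + 84·d^2 - 81·a^3 + 423·a^2·d + 366·a·d^2 + 72·d^3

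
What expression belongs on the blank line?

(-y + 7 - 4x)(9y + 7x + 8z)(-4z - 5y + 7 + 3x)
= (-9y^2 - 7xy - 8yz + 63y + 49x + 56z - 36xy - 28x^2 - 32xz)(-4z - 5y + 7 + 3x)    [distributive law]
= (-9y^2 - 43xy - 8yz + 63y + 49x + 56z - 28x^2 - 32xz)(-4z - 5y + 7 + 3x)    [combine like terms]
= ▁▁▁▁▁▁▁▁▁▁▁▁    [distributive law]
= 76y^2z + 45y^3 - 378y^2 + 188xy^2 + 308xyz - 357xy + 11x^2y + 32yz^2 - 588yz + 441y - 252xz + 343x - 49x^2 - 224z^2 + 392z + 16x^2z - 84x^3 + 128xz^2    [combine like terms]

After distributive law, the bracketed line is:

36y^2z + 45y^3 - 63y^2 - 27xy^2 + 172xyz + 215xy^2 - 301xy - 129x^2y + 32yz^2 + 40y^2z - 56yz - 24xyz - 252yz - 315y^2 + 441y + 189xy - 196xz - 245xy + 343x + 147x^2 - 224z^2 - 280yz + 392z + 168xz + 112x^2z + 140x^2y - 196x^2 - 84x^3 + 128xz^2 + 160xyz - 224xz - 96x^2z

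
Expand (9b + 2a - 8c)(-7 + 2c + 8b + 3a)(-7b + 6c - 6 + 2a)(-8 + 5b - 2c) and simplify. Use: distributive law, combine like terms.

(9b + 2a - 8c)(-7 + 2c + 8b + 3a)(-7b + 6c - 6 + 2a)(-8 + 5b - 2c)
= (-63b + 18bc + 72b^2 + 27ab - 14a + 4ac + 16ab + 6a^2 + 56c - 16c^2 - 64bc - 24ac)(-7b + 6c - 6 + 2a)(-8 + 5b - 2c)    [distributive law]
= (-63b - 46bc + 72b^2 + 43ab - 14a - 20ac + 6a^2 + 56c - 16c^2)(-7b + 6c - 6 + 2a)(-8 + 5b - 2c)    [combine like terms]
= (441b^2 - 378bc + 378b - 126ab + 322b^2c - 276bc^2 + 276bc - 92abc - 504b^3 + 432b^2c - 432b^2 + 144ab^2 - 301ab^2 + 258abc - 258ab + 86a^2b + 98ab - 84ac + 84a - 28a^2 + 140abc - 120ac^2 + 120ac - 40a^2c - 42a^2b + 36a^2c - 36a^2 + 12a^3 - 392bc + 336c^2 - 336c + 112ac + 112bc^2 - 96c^3 + 96c^2 - 32ac^2)(-8 + 5b - 2c)    [distributive law]
= (9b^2 - 494bc + 378b - 286ab + 754b^2c - 164bc^2 + 306abc - 504b^3 - 157ab^2 + 44a^2b + 148ac + 84a - 64a^2 - 152ac^2 - 4a^2c + 12a^3 + 432c^2 - 336c - 96c^3)(-8 + 5b - 2c)    [combine like terms]
= -72b^2 + 45b^3 - 18b^2c + 3952bc - 2470b^2c + 988bc^2 - 3024b + 1890b^2 - 756bc + 2288ab - 1430ab^2 + 572abc - 6032b^2c + 3770b^3c - 1508b^2c^2 + 1312bc^2 - 820b^2c^2 + 328bc^3 - 2448abc + 1530ab^2c - 612abc^2 + 4032b^3 - 2520b^4 + 1008b^3c + 1256ab^2 - 785ab^3 + 314ab^2c - 352a^2b + 220a^2b^2 - 88a^2bc - 1184ac + 740abc - 296ac^2 - 672a + 420ab - 168ac + 512a^2 - 320a^2b + 128a^2c + 1216ac^2 - 760abc^2 + 304ac^3 + 32a^2c - 20a^2bc + 8a^2c^2 - 96a^3 + 60a^3b - 24a^3c - 3456c^2 + 2160bc^2 - 864c^3 + 2688c - 1680bc + 672c^2 + 768c^3 - 480bc^3 + 192c^4    [distributive law]
= 1818b^2 + 4077b^3 - 8520b^2c + 1516bc + 4460bc^2 - 3024b + 2708ab - 174ab^2 - 1136abc + 4778b^3c - 2328b^2c^2 - 152bc^3 + 1844ab^2c - 1372abc^2 - 2520b^4 - 785ab^3 - 672a^2b + 220a^2b^2 - 108a^2bc - 1352ac + 920ac^2 - 672a + 512a^2 + 160a^2c + 304ac^3 + 8a^2c^2 - 96a^3 + 60a^3b - 24a^3c - 2784c^2 - 96c^3 + 2688c + 192c^4    [combine like terms]

1818b^2 + 4077b^3 - 8520b^2c + 1516bc + 4460bc^2 - 3024b + 2708ab - 174ab^2 - 1136abc + 4778b^3c - 2328b^2c^2 - 152bc^3 + 1844ab^2c - 1372abc^2 - 2520b^4 - 785ab^3 - 672a^2b + 220a^2b^2 - 108a^2bc - 1352ac + 920ac^2 - 672a + 512a^2 + 160a^2c + 304ac^3 + 8a^2c^2 - 96a^3 + 60a^3b - 24a^3c - 2784c^2 - 96c^3 + 2688c + 192c^4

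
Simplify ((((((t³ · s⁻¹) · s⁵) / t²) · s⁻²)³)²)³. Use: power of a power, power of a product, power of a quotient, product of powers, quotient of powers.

((((((t³ · s⁻¹) · s⁵) / t²) · s⁻²)³)²)³
= (((((t³ · s⁻¹) · s⁵) / t²) · s⁻²)³)⁶    [power of a power]
= ((((t³ · s⁻¹) · s⁵) / t²) · s⁻²)¹⁸    [power of a power]
= ((((t³ · s⁻¹) · s⁵) / t²)¹⁸) · ((s⁻²)¹⁸)    [power of a product]
= ((((t³ · s⁻¹) · s⁵)¹⁸) / ((t²)¹⁸)) · ((s⁻²)¹⁸)    [power of a quotient]
= ((((t³ · s⁻¹)¹⁸) · ((s⁵)¹⁸)) / ((t²)¹⁸)) · ((s⁻²)¹⁸)    [power of a product]
= (((((t³)¹⁸) · ((s⁻¹)¹⁸)) · ((s⁵)¹⁸)) / ((t²)¹⁸)) · ((s⁻²)¹⁸)    [power of a product]
= (((t⁵⁴ · ((s⁻¹)¹⁸)) · ((s⁵)¹⁸)) / ((t²)¹⁸)) · ((s⁻²)¹⁸)    [power of a power]
= (((t⁵⁴ · s⁻¹⁸) · ((s⁵)¹⁸)) / ((t²)¹⁸)) · ((s⁻²)¹⁸)    [power of a power]
= (((t⁵⁴ · s⁻¹⁸) · s⁹⁰) / ((t²)¹⁸)) · ((s⁻²)¹⁸)    [power of a power]
= (((t⁵⁴ · s⁻¹⁸) · s⁹⁰) / t³⁶) · ((s⁻²)¹⁸)    [power of a power]
= (((t⁵⁴ · s⁻¹⁸) · s⁹⁰) / t³⁶) · s⁻³⁶    [power of a power]
= s³⁶t¹⁸    [quotient of powers; product of powers]

s³⁶t¹⁸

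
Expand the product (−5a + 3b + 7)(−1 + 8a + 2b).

(−5a + 3b + 7)(−1 + 8a + 2b)
= 5a − 40a² − 10ab − 3b + 24ab + 6b² − 7 + 56a + 14b    [distributive law]
= 61a − 40a² + 14ab + 11b + 6b² − 7    [combine like terms]

61a − 40a² + 14ab + 11b + 6b² − 7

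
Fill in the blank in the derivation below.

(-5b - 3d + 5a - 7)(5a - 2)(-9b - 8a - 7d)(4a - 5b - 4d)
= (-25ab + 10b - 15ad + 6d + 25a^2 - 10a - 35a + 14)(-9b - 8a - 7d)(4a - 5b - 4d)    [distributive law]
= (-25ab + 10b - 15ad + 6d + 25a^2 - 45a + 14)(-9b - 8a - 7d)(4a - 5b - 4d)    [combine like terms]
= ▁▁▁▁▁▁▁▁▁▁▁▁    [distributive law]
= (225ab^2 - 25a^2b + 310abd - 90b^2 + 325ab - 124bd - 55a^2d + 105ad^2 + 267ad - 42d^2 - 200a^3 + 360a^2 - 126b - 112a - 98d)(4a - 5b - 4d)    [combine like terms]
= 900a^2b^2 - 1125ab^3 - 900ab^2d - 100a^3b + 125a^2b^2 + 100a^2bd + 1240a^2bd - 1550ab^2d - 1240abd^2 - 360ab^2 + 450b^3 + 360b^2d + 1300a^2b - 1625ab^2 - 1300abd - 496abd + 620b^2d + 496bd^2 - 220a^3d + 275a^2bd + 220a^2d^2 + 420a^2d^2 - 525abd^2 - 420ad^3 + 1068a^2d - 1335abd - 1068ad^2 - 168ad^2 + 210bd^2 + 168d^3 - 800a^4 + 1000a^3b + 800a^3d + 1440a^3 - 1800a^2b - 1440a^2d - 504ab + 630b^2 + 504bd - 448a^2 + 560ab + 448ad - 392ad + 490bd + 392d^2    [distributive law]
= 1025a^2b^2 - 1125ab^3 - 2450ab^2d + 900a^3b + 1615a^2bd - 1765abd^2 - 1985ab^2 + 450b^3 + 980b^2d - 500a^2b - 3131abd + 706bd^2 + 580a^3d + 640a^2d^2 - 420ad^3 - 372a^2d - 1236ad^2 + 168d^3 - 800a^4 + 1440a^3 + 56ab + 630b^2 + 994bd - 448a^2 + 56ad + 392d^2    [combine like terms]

After distributive law, the bracketed line is:

(225ab^2 + 200a^2b + 175abd - 90b^2 - 80ab - 70bd + 135abd + 120a^2d + 105ad^2 - 54bd - 48ad - 42d^2 - 225a^2b - 200a^3 - 175a^2d + 405ab + 360a^2 + 315ad - 126b - 112a - 98d)(4a - 5b - 4d)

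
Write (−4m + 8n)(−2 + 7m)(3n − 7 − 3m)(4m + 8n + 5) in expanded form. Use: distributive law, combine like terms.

(−4m + 8n)(−2 + 7m)(3n − 7 − 3m)(4m + 8n + 5)
= (8m − 28m² − 16n + 56mn)(3n − 7 − 3m)(4m + 8n + 5)    [distributive law]
= (24mn − 56m − 24m² − 84m²n + 196m² + 84m³ − 48n² + 112n + 48mn + 168mn² − 392mn − 168m²n)(4m + 8n + 5)    [distributive law]
= (−320mn − 56m + 172m² − 252m²n + 84m³ − 48n² + 112n + 168mn²)(4m + 8n + 5)    [combine like terms]
= −1280m²n − 2560mn² − 1600mn − 224m² − 448mn − 280m + 688m³ + 1376m²n + 860m² − 1008m³n − 2016m²n² − 1260m²n + 336m⁴ + 672m³n + 420m³ − 192mn² − 384n³ − 240n² + 448mn + 896n² + 560n + 672m²n² + 1344mn³ + 840mn²    [distributive law]
= −1164m²n − 1912mn² − 1600mn + 636m² − 280m + 1108m³ − 336m³n − 1344m²n² + 336m⁴ − 384n³ + 656n² + 560n + 1344mn³    [combine like terms]

−1164m²n − 1912mn² − 1600mn + 636m² − 280m + 1108m³ − 336m³n − 1344m²n² + 336m⁴ − 384n³ + 656n² + 560n + 1344mn³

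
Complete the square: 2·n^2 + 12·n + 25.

2·n^2 + 12·n + 25
= 2(n^2 + 6·n) + 25    [factor out 2 from the n-terms]
= 2(n^2 + 6·n + 9 − 9) + 25    [add and subtract 9 inside the bracket]
= 2(n + 3)^2 − 18 + 25    [perfect-square identity]
= 2(n + 3)^2 + 7    [combine constants]

2(n + 3)^2 + 7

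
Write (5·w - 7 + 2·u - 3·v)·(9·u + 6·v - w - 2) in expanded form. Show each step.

43·u·w + 33·v·w - 5·w^2 - 3·w - 67·u - 36·v + 14 + 18·u^2 - 15·u·v - 18·v^2

(5·w - 7 + 2·u - 3·v)·(9·u + 6·v - w - 2)
= 45·u·w + 30·v·w - 5·w^2 - 10·w - 63·u - 42·v + 7·w + 14 + 18·u^2 + 12·u·v - 2·u·w - 4·u - 27·u·v - 18·v^2 + 3·v·w + 6·v    [distributive law]
= 43·u·w + 33·v·w - 5·w^2 - 3·w - 67·u - 36·v + 14 + 18·u^2 - 15·u·v - 18·v^2    [combine like terms]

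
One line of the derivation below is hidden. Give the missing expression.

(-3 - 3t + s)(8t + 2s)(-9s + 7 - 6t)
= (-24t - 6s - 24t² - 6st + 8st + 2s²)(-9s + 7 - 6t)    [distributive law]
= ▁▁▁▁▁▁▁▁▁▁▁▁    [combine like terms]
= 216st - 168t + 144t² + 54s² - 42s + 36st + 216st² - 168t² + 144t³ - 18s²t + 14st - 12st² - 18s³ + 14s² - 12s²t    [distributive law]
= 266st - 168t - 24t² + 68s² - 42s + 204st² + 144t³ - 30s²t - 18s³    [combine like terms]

By combine like terms:

(-24t - 6s - 24t² + 2st + 2s²)(-9s + 7 - 6t)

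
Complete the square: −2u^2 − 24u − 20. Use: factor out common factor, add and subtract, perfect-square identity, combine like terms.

−2u^2 − 24u − 20
= −2(u^2 + 12u) − 20    [factor out -2 from the u-terms]
= −2(u^2 + 12u + 36 − 36) − 20    [add and subtract 36 inside the bracket]
= −2(u + 6)^2 + 72 − 20    [perfect-square identity]
= −2(u + 6)^2 + 52    [combine constants]

−2(u + 6)^2 + 52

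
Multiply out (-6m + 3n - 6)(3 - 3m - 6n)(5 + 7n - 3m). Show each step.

(-6m + 3n - 6)(3 - 3m - 6n)(5 + 7n - 3m)
= (-18m + 18m^2 + 36mn + 9n - 9mn - 18n^2 - 18 + 18m + 36n)(5 + 7n - 3m)    [distributive law]
= (18m^2 + 27mn + 45n - 18n^2 - 18)(5 + 7n - 3m)    [combine like terms]
= 90m^2 + 126m^2n - 54m^3 + 135mn + 189mn^2 - 81m^2n + 225n + 315n^2 - 135mn - 90n^2 - 126n^3 + 54mn^2 - 90 - 126n + 54m    [distributive law]
= 90m^2 + 45m^2n - 54m^3 + 243mn^2 + 99n + 225n^2 - 126n^3 - 90 + 54m    [combine like terms]

90m^2 + 45m^2n - 54m^3 + 243mn^2 + 99n + 225n^2 - 126n^3 - 90 + 54m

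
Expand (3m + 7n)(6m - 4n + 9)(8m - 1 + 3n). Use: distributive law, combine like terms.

144m^3 + 198m^2 + 294m^2n + 555mn - 134mn^2 - 27m + 217n^2 - 84n^3 - 63n

(3m + 7n)(6m - 4n + 9)(8m - 1 + 3n)
= (18m^2 - 12mn + 27m + 42mn - 28n^2 + 63n)(8m - 1 + 3n)    [distributive law]
= (18m^2 + 30mn + 27m - 28n^2 + 63n)(8m - 1 + 3n)    [combine like terms]
= 144m^3 - 18m^2 + 54m^2n + 240m^2n - 30mn + 90mn^2 + 216m^2 - 27m + 81mn - 224mn^2 + 28n^2 - 84n^3 + 504mn - 63n + 189n^2    [distributive law]
= 144m^3 + 198m^2 + 294m^2n + 555mn - 134mn^2 - 27m + 217n^2 - 84n^3 - 63n    [combine like terms]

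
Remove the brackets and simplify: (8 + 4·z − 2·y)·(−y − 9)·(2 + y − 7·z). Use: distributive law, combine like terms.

(8 + 4·z − 2·y)·(−y − 9)·(2 + y − 7·z)
= (−8·y − 72 − 4·y·z − 36·z + 2·y^2 + 18·y)·(2 + y − 7·z)    [distributive law]
= (10·y − 72 − 4·y·z − 36·z + 2·y^2)·(2 + y − 7·z)    [combine like terms]
= 20·y + 10·y^2 − 70·y·z − 144 − 72·y + 504·z − 8·y·z − 4·y^2·z + 28·y·z^2 − 72·z − 36·y·z + 252·z^2 + 4·y^2 + 2·y^3 − 14·y^2·z    [distributive law]
= −52·y + 14·y^2 − 114·y·z − 144 + 432·z − 18·y^2·z + 28·y·z^2 + 252·z^2 + 2·y^3    [combine like terms]

−52·y + 14·y^2 − 114·y·z − 144 + 432·z − 18·y^2·z + 28·y·z^2 + 252·z^2 + 2·y^3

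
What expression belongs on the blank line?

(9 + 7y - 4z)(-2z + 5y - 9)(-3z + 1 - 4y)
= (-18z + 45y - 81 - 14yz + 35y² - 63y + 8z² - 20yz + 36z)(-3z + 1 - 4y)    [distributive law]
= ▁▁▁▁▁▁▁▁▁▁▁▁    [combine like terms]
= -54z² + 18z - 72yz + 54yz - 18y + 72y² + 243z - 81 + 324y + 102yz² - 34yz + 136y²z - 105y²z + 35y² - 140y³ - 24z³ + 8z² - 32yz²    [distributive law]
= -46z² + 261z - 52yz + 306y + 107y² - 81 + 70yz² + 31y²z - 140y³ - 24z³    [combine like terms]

Applying combine like terms to the line above:

(18z - 18y - 81 - 34yz + 35y² + 8z²)(-3z + 1 - 4y)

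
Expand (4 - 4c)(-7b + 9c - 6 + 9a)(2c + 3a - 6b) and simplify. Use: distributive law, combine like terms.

-416bc - 300ab + 168b^2 + 120c^2 + 252ac - 48c - 72a + 144b + 108a^2 + 272bc^2 + 300abc - 168b^2c - 72c^3 - 180ac^2 - 108a^2c

(4 - 4c)(-7b + 9c - 6 + 9a)(2c + 3a - 6b)
= (-28b + 36c - 24 + 36a + 28bc - 36c^2 + 24c - 36ac)(2c + 3a - 6b)    [distributive law]
= (-28b + 60c - 24 + 36a + 28bc - 36c^2 - 36ac)(2c + 3a - 6b)    [combine like terms]
= -56bc - 84ab + 168b^2 + 120c^2 + 180ac - 360bc - 48c - 72a + 144b + 72ac + 108a^2 - 216ab + 56bc^2 + 84abc - 168b^2c - 72c^3 - 108ac^2 + 216bc^2 - 72ac^2 - 108a^2c + 216abc    [distributive law]
= -416bc - 300ab + 168b^2 + 120c^2 + 252ac - 48c - 72a + 144b + 108a^2 + 272bc^2 + 300abc - 168b^2c - 72c^3 - 180ac^2 - 108a^2c    [combine like terms]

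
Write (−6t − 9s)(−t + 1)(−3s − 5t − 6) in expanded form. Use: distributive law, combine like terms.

(−6t − 9s)(−t + 1)(−3s − 5t − 6)
= (6t^2 − 6t + 9st − 9s)(−3s − 5t − 6)    [distributive law]
= −18st^2 − 30t^3 − 36t^2 + 18st + 30t^2 + 36t − 27s^2t − 45st^2 − 54st + 27s^2 + 45st + 54s    [distributive law]
= −63st^2 − 30t^3 − 6t^2 + 9st + 36t − 27s^2t + 27s^2 + 54s    [combine like terms]

−63st^2 − 30t^3 − 6t^2 + 9st + 36t − 27s^2t + 27s^2 + 54s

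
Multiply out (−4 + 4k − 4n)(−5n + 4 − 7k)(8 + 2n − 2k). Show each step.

168n² + 144kn − 128 + 384k − 312k² − 24kn² − 72k²n + 56k³ + 40n³

(−4 + 4k − 4n)(−5n + 4 − 7k)(8 + 2n − 2k)
= (20n − 16 + 28k − 20kn + 16k − 28k² + 20n² − 16n + 28kn)(8 + 2n − 2k)    [distributive law]
= (4n − 16 + 44k + 8kn − 28k² + 20n²)(8 + 2n − 2k)    [combine like terms]
= 32n + 8n² − 8kn − 128 − 32n + 32k + 352k + 88kn − 88k² + 64kn + 16kn² − 16k²n − 224k² − 56k²n + 56k³ + 160n² + 40n³ − 40kn²    [distributive law]
= 168n² + 144kn − 128 + 384k − 312k² − 24kn² − 72k²n + 56k³ + 40n³    [combine like terms]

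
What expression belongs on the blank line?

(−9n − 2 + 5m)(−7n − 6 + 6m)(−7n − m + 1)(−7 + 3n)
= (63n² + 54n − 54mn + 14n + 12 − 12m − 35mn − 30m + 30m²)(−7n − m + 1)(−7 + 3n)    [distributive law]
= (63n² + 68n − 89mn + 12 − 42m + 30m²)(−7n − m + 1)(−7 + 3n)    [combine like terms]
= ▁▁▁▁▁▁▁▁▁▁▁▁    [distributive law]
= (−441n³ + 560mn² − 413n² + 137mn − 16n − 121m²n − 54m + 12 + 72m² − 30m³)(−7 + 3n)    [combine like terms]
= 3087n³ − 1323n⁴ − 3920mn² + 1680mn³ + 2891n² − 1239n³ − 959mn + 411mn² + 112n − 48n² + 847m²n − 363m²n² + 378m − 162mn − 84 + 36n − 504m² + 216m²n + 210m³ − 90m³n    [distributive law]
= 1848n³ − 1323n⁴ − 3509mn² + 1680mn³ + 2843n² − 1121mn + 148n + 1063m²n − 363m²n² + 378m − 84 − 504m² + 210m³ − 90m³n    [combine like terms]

Applying distributive law to the line above:

(−441n³ − 63mn² + 63n² − 476n² − 68mn + 68n + 623mn² + 89m²n − 89mn − 84n − 12m + 12 + 294mn + 42m² − 42m − 210m²n − 30m³ + 30m²)(−7 + 3n)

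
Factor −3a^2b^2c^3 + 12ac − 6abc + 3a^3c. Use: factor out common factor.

3ac(−ab^2c^2 + 4 − 2b + a^2)

−3a^2b^2c^3 + 12ac − 6abc + 3a^3c
= 3(−a^2b^2c^3 + 4ac − 2abc + a^3c)    [factor out 3]
= 3ac(−ab^2c^2 + 4 − 2b + a^2)    [factor out ac]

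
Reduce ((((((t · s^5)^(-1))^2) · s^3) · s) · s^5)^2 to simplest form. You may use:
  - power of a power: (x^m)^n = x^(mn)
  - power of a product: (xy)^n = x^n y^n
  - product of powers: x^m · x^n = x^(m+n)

((((((t · s^5)^(-1))^2) · s^3) · s) · s^5)^2
= ((((((t · s^5)^(-1))^2) · s^3) · s)^2) · ((s^5)^2)    [power of a product]
= ((((((t · s^5)^(-1))^2) · s^3)^2) · (s^2)) · ((s^5)^2)    [power of a product]
= ((((((t · s^5)^(-1))^2)^2) · ((s^3)^2)) · (s^2)) · ((s^5)^2)    [power of a product]
= (((((t · s^5)^(-1))^4) · ((s^3)^2)) · (s^2)) · ((s^5)^2)    [power of a power]
= ((((t · s^5)^(-4)) · ((s^3)^2)) · (s^2)) · ((s^5)^2)    [power of a power]
= ((((t^(-4)) · ((s^5)^(-4))) · ((s^3)^2)) · (s^2)) · ((s^5)^2)    [power of a product]
= (((t^(-4) · s^(-20)) · ((s^3)^2)) · (s^2)) · ((s^5)^2)    [power of a power]
= (((t^(-4) · s^(-20)) · s^6) · (s^2)) · ((s^5)^2)    [power of a power]
= (((t^(-4) · s^(-20)) · s^6) · s^2) · s^10    [power of a power]
= s^(-2)t^(-4)    [product of powers]

s^(-2)t^(-4)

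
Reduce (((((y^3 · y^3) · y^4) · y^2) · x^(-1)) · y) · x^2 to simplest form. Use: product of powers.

(((((y^3 · y^3) · y^4) · y^2) · x^(-1)) · y) · x^2
= ((((y^6 · y^4) · y^2) · x^(-1)) · y) · x^2    [product of powers]
= (((y^10 · y^2) · x^(-1)) · y) · x^2    [product of powers]
= ((y^12 · x^(-1)) · y) · x^2    [product of powers]
= xy^13    [product of powers]

xy^13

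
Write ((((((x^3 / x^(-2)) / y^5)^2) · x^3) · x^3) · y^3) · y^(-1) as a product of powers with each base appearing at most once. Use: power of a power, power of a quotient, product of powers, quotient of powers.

x^16y^(-8)

((((((x^3 / x^(-2)) / y^5)^2) · x^3) · x^3) · y^3) · y^(-1)
= ((((((x^3 / x^(-2))^2) / ((y^5)^2)) · x^3) · x^3) · y^3) · y^(-1)    [power of a quotient]
= (((((((x^3)^2) / ((x^(-2))^2)) / ((y^5)^2)) · x^3) · x^3) · y^3) · y^(-1)    [power of a quotient]
= (((((x^6 / ((x^(-2))^2)) / ((y^5)^2)) · x^3) · x^3) · y^3) · y^(-1)    [power of a power]
= (((((x^6 / x^(-4)) / ((y^5)^2)) · x^3) · x^3) · y^3) · y^(-1)    [power of a power]
= ((((x^10 / ((y^5)^2)) · x^3) · x^3) · y^3) · y^(-1)    [quotient of powers]
= ((((x^10 / y^10) · x^3) · x^3) · y^3) · y^(-1)    [power of a power]
= x^16y^(-8)    [quotient of powers; product of powers]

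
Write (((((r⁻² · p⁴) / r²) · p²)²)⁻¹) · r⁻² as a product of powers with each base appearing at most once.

(((((r⁻² · p⁴) / r²) · p²)²)⁻¹) · r⁻²
= ((((r⁻² · p⁴) / r²) · p²)⁻²) · r⁻²    [power of a power]
= ((((r⁻² · p⁴) / r²)⁻²) · ((p²)⁻²)) · r⁻²    [power of a product]
= ((((r⁻² · p⁴)⁻²) / ((r²)⁻²)) · ((p²)⁻²)) · r⁻²    [power of a quotient]
= (((((r⁻²)⁻²) · ((p⁴)⁻²)) / ((r²)⁻²)) · ((p²)⁻²)) · r⁻²    [power of a product]
= (((r⁴ · ((p⁴)⁻²)) / ((r²)⁻²)) · ((p²)⁻²)) · r⁻²    [power of a power]
= (((r⁴ · p⁻⁸) / ((r²)⁻²)) · ((p²)⁻²)) · r⁻²    [power of a power]
= (((r⁴ · p⁻⁸) / r⁻⁴) · ((p²)⁻²)) · r⁻²    [power of a power]
= (((r⁴ · p⁻⁸) / r⁻⁴) · p⁻⁴) · r⁻²    [power of a power]
= p⁻¹²r⁶    [quotient of powers; product of powers]

p⁻¹²r⁶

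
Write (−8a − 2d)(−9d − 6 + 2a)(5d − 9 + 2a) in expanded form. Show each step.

376ad² − 348ad + 56a²d − 432a + 240a² − 32a³ + 90d³ − 102d² − 108d

(−8a − 2d)(−9d − 6 + 2a)(5d − 9 + 2a)
= (72ad + 48a − 16a² + 18d² + 12d − 4ad)(5d − 9 + 2a)    [distributive law]
= (68ad + 48a − 16a² + 18d² + 12d)(5d − 9 + 2a)    [combine like terms]
= 340ad² − 612ad + 136a²d + 240ad − 432a + 96a² − 80a²d + 144a² − 32a³ + 90d³ − 162d² + 36ad² + 60d² − 108d + 24ad    [distributive law]
= 376ad² − 348ad + 56a²d − 432a + 240a² − 32a³ + 90d³ − 102d² − 108d    [combine like terms]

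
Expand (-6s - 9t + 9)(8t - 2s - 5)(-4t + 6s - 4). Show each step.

-312st^2 - 228s^2t + 774st + 72s^3 + 24s^2 - 318s + 288t^3 - 180t^2 - 288t + 180

(-6s - 9t + 9)(8t - 2s - 5)(-4t + 6s - 4)
= (-48st + 12s^2 + 30s - 72t^2 + 18st + 45t + 72t - 18s - 45)(-4t + 6s - 4)    [distributive law]
= (-30st + 12s^2 + 12s - 72t^2 + 117t - 45)(-4t + 6s - 4)    [combine like terms]
= 120st^2 - 180s^2t + 120st - 48s^2t + 72s^3 - 48s^2 - 48st + 72s^2 - 48s + 288t^3 - 432st^2 + 288t^2 - 468t^2 + 702st - 468t + 180t - 270s + 180    [distributive law]
= -312st^2 - 228s^2t + 774st + 72s^3 + 24s^2 - 318s + 288t^3 - 180t^2 - 288t + 180    [combine like terms]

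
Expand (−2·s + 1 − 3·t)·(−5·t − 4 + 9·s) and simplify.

(−2·s + 1 − 3·t)·(−5·t − 4 + 9·s)
= 10·s·t + 8·s − 18·s^2 − 5·t − 4 + 9·s + 15·t^2 + 12·t − 27·s·t    [distributive law]
= −17·s·t + 17·s − 18·s^2 + 7·t − 4 + 15·t^2    [combine like terms]

−17·s·t + 17·s − 18·s^2 + 7·t − 4 + 15·t^2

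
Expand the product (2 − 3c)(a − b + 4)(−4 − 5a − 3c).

(2 − 3c)(a − b + 4)(−4 − 5a − 3c)
= (2a − 2b + 8 − 3ac + 3bc − 12c)(−4 − 5a − 3c)    [distributive law]
= −8a − 10a^2 − 6ac + 8b + 10ab + 6bc − 32 − 40a − 24c + 12ac + 15a^2c + 9ac^2 − 12bc − 15abc − 9bc^2 + 48c + 60ac + 36c^2    [distributive law]
= −48a − 10a^2 + 66ac + 8b + 10ab − 6bc − 32 + 24c + 15a^2c + 9ac^2 − 15abc − 9bc^2 + 36c^2    [combine like terms]

−48a − 10a^2 + 66ac + 8b + 10ab − 6bc − 32 + 24c + 15a^2c + 9ac^2 − 15abc − 9bc^2 + 36c^2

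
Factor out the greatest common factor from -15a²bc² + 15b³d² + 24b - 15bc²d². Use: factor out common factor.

3b(-5a²c² + 5b²d² + 8 - 5c²d²)

-15a²bc² + 15b³d² + 24b - 15bc²d²
= 3(-5a²bc² + 5b³d² + 8b - 5bc²d²)    [factor out 3]
= 3b(-5a²c² + 5b²d² + 8 - 5c²d²)    [factor out b]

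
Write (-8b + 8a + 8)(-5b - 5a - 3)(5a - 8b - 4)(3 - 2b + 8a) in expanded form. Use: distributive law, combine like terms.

-520ab^2 - 2960ab^3 + 960a^2b^2 - 896b^3 + 640b^4 - 608b^2 + 3072ab + 4736a^2b + 576b - 1880a^3 + 2960a^3b - 1600a^4 + 608a^2 + 1176a + 288

(-8b + 8a + 8)(-5b - 5a - 3)(5a - 8b - 4)(3 - 2b + 8a)
= (40b^2 + 40ab + 24b - 40ab - 40a^2 - 24a - 40b - 40a - 24)(5a - 8b - 4)(3 - 2b + 8a)    [distributive law]
= (40b^2 - 16b - 40a^2 - 64a - 24)(5a - 8b - 4)(3 - 2b + 8a)    [combine like terms]
= (200ab^2 - 320b^3 - 160b^2 - 80ab + 128b^2 + 64b - 200a^3 + 320a^2b + 160a^2 - 320a^2 + 512ab + 256a - 120a + 192b + 96)(3 - 2b + 8a)    [distributive law]
= (200ab^2 - 320b^3 - 32b^2 + 432ab + 256b - 200a^3 + 320a^2b - 160a^2 + 136a + 96)(3 - 2b + 8a)    [combine like terms]
= 600ab^2 - 400ab^3 + 1600a^2b^2 - 960b^3 + 640b^4 - 2560ab^3 - 96b^2 + 64b^3 - 256ab^2 + 1296ab - 864ab^2 + 3456a^2b + 768b - 512b^2 + 2048ab - 600a^3 + 400a^3b - 1600a^4 + 960a^2b - 640a^2b^2 + 2560a^3b - 480a^2 + 320a^2b - 1280a^3 + 408a - 272ab + 1088a^2 + 288 - 192b + 768a    [distributive law]
= -520ab^2 - 2960ab^3 + 960a^2b^2 - 896b^3 + 640b^4 - 608b^2 + 3072ab + 4736a^2b + 576b - 1880a^3 + 2960a^3b - 1600a^4 + 608a^2 + 1176a + 288    [combine like terms]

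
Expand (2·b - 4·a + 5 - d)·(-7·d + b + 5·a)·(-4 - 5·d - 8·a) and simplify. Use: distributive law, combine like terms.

35·b·d + 75·b·d^2 + 90·a·b·d - 8·b^2 - 10·b^2·d - 16·a·b^2 - 64·a·b - 48·a^2·b + 63·a·d - 171·a·d^2 - 84·a^2·d - 120·a^2 + 160·a^3 + 140·d + 147·d^2 - 20·b - 100·a - 35·d^3

(2·b - 4·a + 5 - d)·(-7·d + b + 5·a)·(-4 - 5·d - 8·a)
= (-14·b·d + 2·b^2 + 10·a·b + 28·a·d - 4·a·b - 20·a^2 - 35·d + 5·b + 25·a + 7·d^2 - b·d - 5·a·d)·(-4 - 5·d - 8·a)    [distributive law]
= (-15·b·d + 2·b^2 + 6·a·b + 23·a·d - 20·a^2 - 35·d + 5·b + 25·a + 7·d^2)·(-4 - 5·d - 8·a)    [combine like terms]
= 60·b·d + 75·b·d^2 + 120·a·b·d - 8·b^2 - 10·b^2·d - 16·a·b^2 - 24·a·b - 30·a·b·d - 48·a^2·b - 92·a·d - 115·a·d^2 - 184·a^2·d + 80·a^2 + 100·a^2·d + 160·a^3 + 140·d + 175·d^2 + 280·a·d - 20·b - 25·b·d - 40·a·b - 100·a - 125·a·d - 200·a^2 - 28·d^2 - 35·d^3 - 56·a·d^2    [distributive law]
= 35·b·d + 75·b·d^2 + 90·a·b·d - 8·b^2 - 10·b^2·d - 16·a·b^2 - 64·a·b - 48·a^2·b + 63·a·d - 171·a·d^2 - 84·a^2·d - 120·a^2 + 160·a^3 + 140·d + 147·d^2 - 20·b - 100·a - 35·d^3    [combine like terms]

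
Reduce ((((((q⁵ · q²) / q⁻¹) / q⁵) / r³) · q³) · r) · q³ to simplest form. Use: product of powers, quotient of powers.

q⁹r⁻²

((((((q⁵ · q²) / q⁻¹) / q⁵) / r³) · q³) · r) · q³
= (((((q⁷ / q⁻¹) / q⁵) / r³) · q³) · r) · q³    [product of powers]
= ((((q⁸ / q⁵) / r³) · q³) · r) · q³    [quotient of powers]
= (((q³ / r³) · q³) · r) · q³    [quotient of powers]
= q⁹r⁻²    [quotient of powers; product of powers]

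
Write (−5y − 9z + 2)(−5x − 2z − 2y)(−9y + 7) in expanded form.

−225xy^2 + 265xy − 252y^2z + 232yz − 90y^3 + 106y^2 − 405xyz + 315xz − 162yz^2 + 126z^2 − 70x − 28z − 28y

(−5y − 9z + 2)(−5x − 2z − 2y)(−9y + 7)
= (25xy + 10yz + 10y^2 + 45xz + 18z^2 + 18yz − 10x − 4z − 4y)(−9y + 7)    [distributive law]
= (25xy + 28yz + 10y^2 + 45xz + 18z^2 − 10x − 4z − 4y)(−9y + 7)    [combine like terms]
= −225xy^2 + 175xy − 252y^2z + 196yz − 90y^3 + 70y^2 − 405xyz + 315xz − 162yz^2 + 126z^2 + 90xy − 70x + 36yz − 28z + 36y^2 − 28y    [distributive law]
= −225xy^2 + 265xy − 252y^2z + 232yz − 90y^3 + 106y^2 − 405xyz + 315xz − 162yz^2 + 126z^2 − 70x − 28z − 28y    [combine like terms]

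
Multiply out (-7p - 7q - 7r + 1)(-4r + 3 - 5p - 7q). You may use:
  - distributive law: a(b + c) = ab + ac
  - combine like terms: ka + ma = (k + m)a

63pr - 26p + 35p^2 + 84pq + 77qr - 28q + 49q^2 + 28r^2 - 25r + 3

(-7p - 7q - 7r + 1)(-4r + 3 - 5p - 7q)
= 28pr - 21p + 35p^2 + 49pq + 28qr - 21q + 35pq + 49q^2 + 28r^2 - 21r + 35pr + 49qr - 4r + 3 - 5p - 7q    [distributive law]
= 63pr - 26p + 35p^2 + 84pq + 77qr - 28q + 49q^2 + 28r^2 - 25r + 3    [combine like terms]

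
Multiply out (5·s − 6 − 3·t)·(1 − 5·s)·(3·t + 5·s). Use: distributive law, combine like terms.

90·s·t + 175·s² − 125·s³ − 18·t − 30·s − 9·t² + 45·s·t²

(5·s − 6 − 3·t)·(1 − 5·s)·(3·t + 5·s)
= (5·s − 25·s² − 6 + 30·s − 3·t + 15·s·t)·(3·t + 5·s)    [distributive law]
= (35·s − 25·s² − 6 − 3·t + 15·s·t)·(3·t + 5·s)    [combine like terms]
= 105·s·t + 175·s² − 75·s²·t − 125·s³ − 18·t − 30·s − 9·t² − 15·s·t + 45·s·t² + 75·s²·t    [distributive law]
= 90·s·t + 175·s² − 125·s³ − 18·t − 30·s − 9·t² + 45·s·t²    [combine like terms]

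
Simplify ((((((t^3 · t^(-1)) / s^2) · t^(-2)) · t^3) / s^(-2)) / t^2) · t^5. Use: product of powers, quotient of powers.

t^6

((((((t^3 · t^(-1)) / s^2) · t^(-2)) · t^3) / s^(-2)) / t^2) · t^5
= (((((t^2 / s^2) · t^(-2)) · t^3) / s^(-2)) / t^2) · t^5    [product of powers]
= t^6    [quotient of powers; product of powers]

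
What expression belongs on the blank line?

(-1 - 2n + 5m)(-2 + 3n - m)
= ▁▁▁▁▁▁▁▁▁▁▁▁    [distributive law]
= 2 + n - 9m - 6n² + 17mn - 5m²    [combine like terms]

Applying distributive law to the line above:

2 - 3n + m + 4n - 6n² + 2mn - 10m + 15mn - 5m²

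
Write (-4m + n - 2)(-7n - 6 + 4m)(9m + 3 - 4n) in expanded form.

(-4m + n - 2)(-7n - 6 + 4m)(9m + 3 - 4n)
= (28mn + 24m - 16m² - 7n² - 6n + 4mn + 14n + 12 - 8m)(9m + 3 - 4n)    [distributive law]
= (32mn + 16m - 16m² - 7n² + 8n + 12)(9m + 3 - 4n)    [combine like terms]
= 288m²n + 96mn - 128mn² + 144m² + 48m - 64mn - 144m³ - 48m² + 64m²n - 63mn² - 21n² + 28n³ + 72mn + 24n - 32n² + 108m + 36 - 48n    [distributive law]
= 352m²n + 104mn - 191mn² + 96m² + 156m - 144m³ - 53n² + 28n³ - 24n + 36    [combine like terms]

352m²n + 104mn - 191mn² + 96m² + 156m - 144m³ - 53n² + 28n³ - 24n + 36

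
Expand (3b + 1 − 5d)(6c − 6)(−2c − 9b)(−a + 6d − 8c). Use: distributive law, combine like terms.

36abc^2 − 2376bc^2d + 288bc^3 + 162ab^2c − 972b^2cd + 1296b^2c^2 + 18abc + 2052bcd + 144bc^2 − 162ab^2 + 972b^2d − 1296b^2c + 12ac^2 + 408c^2d + 96c^3 − 12ac + 72cd − 96c^2 − 54ab + 324bd − 432bc − 60ac^2d + 360c^2d^2 − 480c^3d − 270abcd + 1620bcd^2 + 60acd − 360cd^2 + 270abd − 1620bd^2

(3b + 1 − 5d)(6c − 6)(−2c − 9b)(−a + 6d − 8c)
= (18bc − 18b + 6c − 6 − 30cd + 30d)(−2c − 9b)(−a + 6d − 8c)    [distributive law]
= (−36bc^2 − 162b^2c + 36bc + 162b^2 − 12c^2 − 54bc + 12c + 54b + 60c^2d + 270bcd − 60cd − 270bd)(−a + 6d − 8c)    [distributive law]
= (−36bc^2 − 162b^2c − 18bc + 162b^2 − 12c^2 + 12c + 54b + 60c^2d + 270bcd − 60cd − 270bd)(−a + 6d − 8c)    [combine like terms]
= 36abc^2 − 216bc^2d + 288bc^3 + 162ab^2c − 972b^2cd + 1296b^2c^2 + 18abc − 108bcd + 144bc^2 − 162ab^2 + 972b^2d − 1296b^2c + 12ac^2 − 72c^2d + 96c^3 − 12ac + 72cd − 96c^2 − 54ab + 324bd − 432bc − 60ac^2d + 360c^2d^2 − 480c^3d − 270abcd + 1620bcd^2 − 2160bc^2d + 60acd − 360cd^2 + 480c^2d + 270abd − 1620bd^2 + 2160bcd    [distributive law]
= 36abc^2 − 2376bc^2d + 288bc^3 + 162ab^2c − 972b^2cd + 1296b^2c^2 + 18abc + 2052bcd + 144bc^2 − 162ab^2 + 972b^2d − 1296b^2c + 12ac^2 + 408c^2d + 96c^3 − 12ac + 72cd − 96c^2 − 54ab + 324bd − 432bc − 60ac^2d + 360c^2d^2 − 480c^3d − 270abcd + 1620bcd^2 + 60acd − 360cd^2 + 270abd − 1620bd^2    [combine like terms]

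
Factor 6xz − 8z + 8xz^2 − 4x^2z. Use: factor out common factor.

2z(3x − 4 + 4xz − 2x^2)

6xz − 8z + 8xz^2 − 4x^2z
= 2(3xz − 4z + 4xz^2 − 2x^2z)    [factor out 2]
= 2z(3x − 4 + 4xz − 2x^2)    [factor out z]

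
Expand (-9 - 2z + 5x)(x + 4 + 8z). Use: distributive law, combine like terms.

11x - 36 - 80z + 38xz - 16z^2 + 5x^2

(-9 - 2z + 5x)(x + 4 + 8z)
= -9x - 36 - 72z - 2xz - 8z - 16z^2 + 5x^2 + 20x + 40xz    [distributive law]
= 11x - 36 - 80z + 38xz - 16z^2 + 5x^2    [combine like terms]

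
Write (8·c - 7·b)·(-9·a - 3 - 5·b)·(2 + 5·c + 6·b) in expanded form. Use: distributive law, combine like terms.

-144·a·c - 360·a·c^2 - 117·a·b·c - 48·c - 120·c^2 - 119·b·c - 200·b·c^2 - 65·b^2·c + 126·a·b + 378·a·b^2 + 42·b + 196·b^2 + 210·b^3

(8·c - 7·b)·(-9·a - 3 - 5·b)·(2 + 5·c + 6·b)
= (-72·a·c - 24·c - 40·b·c + 63·a·b + 21·b + 35·b^2)·(2 + 5·c + 6·b)    [distributive law]
= -144·a·c - 360·a·c^2 - 432·a·b·c - 48·c - 120·c^2 - 144·b·c - 80·b·c - 200·b·c^2 - 240·b^2·c + 126·a·b + 315·a·b·c + 378·a·b^2 + 42·b + 105·b·c + 126·b^2 + 70·b^2 + 175·b^2·c + 210·b^3    [distributive law]
= -144·a·c - 360·a·c^2 - 117·a·b·c - 48·c - 120·c^2 - 119·b·c - 200·b·c^2 - 65·b^2·c + 126·a·b + 378·a·b^2 + 42·b + 196·b^2 + 210·b^3    [combine like terms]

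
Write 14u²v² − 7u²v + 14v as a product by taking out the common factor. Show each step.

14u²v² − 7u²v + 14v
= 7(2u²v² − u²v + 2v)    [factor out 7]
= 7v(2u²v − u² + 2)    [factor out v]

7v(2u²v − u² + 2)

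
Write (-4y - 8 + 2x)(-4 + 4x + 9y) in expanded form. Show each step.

-56y + 2xy - 36y^2 + 32 - 40x + 8x^2

(-4y - 8 + 2x)(-4 + 4x + 9y)
= 16y - 16xy - 36y^2 + 32 - 32x - 72y - 8x + 8x^2 + 18xy    [distributive law]
= -56y + 2xy - 36y^2 + 32 - 40x + 8x^2    [combine like terms]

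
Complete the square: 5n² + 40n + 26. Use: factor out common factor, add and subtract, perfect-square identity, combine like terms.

5(n + 4)² - 54

5n² + 40n + 26
= 5(n² + 8n) + 26    [factor out 5 from the n-terms]
= 5(n² + 8n + 16 - 16) + 26    [add and subtract 16 inside the bracket]
= 5(n + 4)² - 80 + 26    [perfect-square identity]
= 5(n + 4)² - 54    [combine constants]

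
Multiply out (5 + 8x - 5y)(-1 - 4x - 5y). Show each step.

(5 + 8x - 5y)(-1 - 4x - 5y)
= -5 - 20x - 25y - 8x - 32x² - 40xy + 5y + 20xy + 25y²    [distributive law]
= -5 - 28x - 20y - 32x² - 20xy + 25y²    [combine like terms]

-5 - 28x - 20y - 32x² - 20xy + 25y²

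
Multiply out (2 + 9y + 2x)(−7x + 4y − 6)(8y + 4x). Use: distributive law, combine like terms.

−392xy − 104x^2 − 368y^2 − 96y − 48x − 296xy^2 − 332x^2y + 288y^3 − 56x^3

(2 + 9y + 2x)(−7x + 4y − 6)(8y + 4x)
= (−14x + 8y − 12 − 63xy + 36y^2 − 54y − 14x^2 + 8xy − 12x)(8y + 4x)    [distributive law]
= (−26x − 46y − 12 − 55xy + 36y^2 − 14x^2)(8y + 4x)    [combine like terms]
= −208xy − 104x^2 − 368y^2 − 184xy − 96y − 48x − 440xy^2 − 220x^2y + 288y^3 + 144xy^2 − 112x^2y − 56x^3    [distributive law]
= −392xy − 104x^2 − 368y^2 − 96y − 48x − 296xy^2 − 332x^2y + 288y^3 − 56x^3    [combine like terms]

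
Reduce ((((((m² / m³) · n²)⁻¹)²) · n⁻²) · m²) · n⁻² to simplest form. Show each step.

m⁴n⁻⁸

((((((m² / m³) · n²)⁻¹)²) · n⁻²) · m²) · n⁻²
= (((((m² / m³) · n²)⁻²) · n⁻²) · m²) · n⁻²    [power of a power]
= (((((m² / m³)⁻²) · ((n²)⁻²)) · n⁻²) · m²) · n⁻²    [power of a product]
= ((((((m²)⁻²) / ((m³)⁻²)) · ((n²)⁻²)) · n⁻²) · m²) · n⁻²    [power of a quotient]
= ((((m⁻⁴ / ((m³)⁻²)) · ((n²)⁻²)) · n⁻²) · m²) · n⁻²    [power of a power]
= ((((m⁻⁴ / m⁻⁶) · ((n²)⁻²)) · n⁻²) · m²) · n⁻²    [power of a power]
= (((m² · ((n²)⁻²)) · n⁻²) · m²) · n⁻²    [quotient of powers]
= (((m² · n⁻⁴) · n⁻²) · m²) · n⁻²    [power of a power]
= m⁴n⁻⁸    [product of powers]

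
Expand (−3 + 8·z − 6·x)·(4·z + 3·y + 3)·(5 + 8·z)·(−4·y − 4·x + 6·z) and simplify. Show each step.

(−3 + 8·z − 6·x)·(4·z + 3·y + 3)·(5 + 8·z)·(−4·y − 4·x + 6·z)
= (−12·z − 9·y − 9 + 32·z^2 + 24·y·z + 24·z − 24·x·z − 18·x·y − 18·x)·(5 + 8·z)·(−4·y − 4·x + 6·z)    [distributive law]
= (12·z − 9·y − 9 + 32·z^2 + 24·y·z − 24·x·z − 18·x·y − 18·x)·(5 + 8·z)·(−4·y − 4·x + 6·z)    [combine like terms]
= (60·z + 96·z^2 − 45·y − 72·y·z − 45 − 72·z + 160·z^2 + 256·z^3 + 120·y·z + 192·y·z^2 − 120·x·z − 192·x·z^2 − 90·x·y − 144·x·y·z − 90·x − 144·x·z)·(−4·y − 4·x + 6·z)    [distributive law]
= (−12·z + 256·z^2 − 45·y + 48·y·z − 45 + 256·z^3 + 192·y·z^2 − 264·x·z − 192·x·z^2 − 90·x·y − 144·x·y·z − 90·x)·(−4·y − 4·x + 6·z)    [combine like terms]
= 48·y·z + 48·x·z − 72·z^2 − 1024·y·z^2 − 1024·x·z^2 + 1536·z^3 + 180·y^2 + 180·x·y − 270·y·z − 192·y^2·z − 192·x·y·z + 288·y·z^2 + 180·y + 180·x − 270·z − 1024·y·z^3 − 1024·x·z^3 + 1536·z^4 − 768·y^2·z^2 − 768·x·y·z^2 + 1152·y·z^3 + 1056·x·y·z + 1056·x^2·z − 1584·x·z^2 + 768·x·y·z^2 + 768·x^2·z^2 − 1152·x·z^3 + 360·x·y^2 + 360·x^2·y − 540·x·y·z + 576·x·y^2·z + 576·x^2·y·z − 864·x·y·z^2 + 360·x·y + 360·x^2 − 540·x·z    [distributive law]
= −222·y·z − 492·x·z − 72·z^2 − 736·y·z^2 − 2608·x·z^2 + 1536·z^3 + 180·y^2 + 540·x·y − 192·y^2·z + 324·x·y·z + 180·y + 180·x − 270·z + 128·y·z^3 − 2176·x·z^3 + 1536·z^4 − 768·y^2·z^2 − 864·x·y·z^2 + 1056·x^2·z + 768·x^2·z^2 + 360·x·y^2 + 360·x^2·y + 576·x·y^2·z + 576·x^2·y·z + 360·x^2    [combine like terms]

−222·y·z − 492·x·z − 72·z^2 − 736·y·z^2 − 2608·x·z^2 + 1536·z^3 + 180·y^2 + 540·x·y − 192·y^2·z + 324·x·y·z + 180·y + 180·x − 270·z + 128·y·z^3 − 2176·x·z^3 + 1536·z^4 − 768·y^2·z^2 − 864·x·y·z^2 + 1056·x^2·z + 768·x^2·z^2 + 360·x·y^2 + 360·x^2·y + 576·x·y^2·z + 576·x^2·y·z + 360·x^2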